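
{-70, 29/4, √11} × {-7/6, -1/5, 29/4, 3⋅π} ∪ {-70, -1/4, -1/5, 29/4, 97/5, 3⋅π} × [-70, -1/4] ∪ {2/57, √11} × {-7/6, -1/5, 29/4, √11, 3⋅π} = ({-70, 29/4, √11} × {-7/6, -1/5, 29/4, 3⋅π}) ∪ ({-70, -1/4, -1/5, 29/4, 97/5, 3⋅π} × [-70, -1/4]) ∪ ({2/57, √11} × {-7/6, -1/5, 29/4, √11, 3⋅π})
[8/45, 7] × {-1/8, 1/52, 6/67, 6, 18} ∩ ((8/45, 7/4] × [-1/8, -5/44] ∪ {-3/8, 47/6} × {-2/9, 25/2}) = (8/45, 7/4] × {-1/8}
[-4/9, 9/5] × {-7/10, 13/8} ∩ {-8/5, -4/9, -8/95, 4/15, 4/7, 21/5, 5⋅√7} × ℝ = {-4/9, -8/95, 4/15, 4/7} × {-7/10, 13/8}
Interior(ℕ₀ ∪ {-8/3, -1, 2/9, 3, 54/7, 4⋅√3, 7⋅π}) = ∅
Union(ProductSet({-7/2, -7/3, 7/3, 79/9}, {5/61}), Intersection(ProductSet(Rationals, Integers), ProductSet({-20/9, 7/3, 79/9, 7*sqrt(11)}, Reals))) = Union(ProductSet({-20/9, 7/3, 79/9}, Integers), ProductSet({-7/2, -7/3, 7/3, 79/9}, {5/61}))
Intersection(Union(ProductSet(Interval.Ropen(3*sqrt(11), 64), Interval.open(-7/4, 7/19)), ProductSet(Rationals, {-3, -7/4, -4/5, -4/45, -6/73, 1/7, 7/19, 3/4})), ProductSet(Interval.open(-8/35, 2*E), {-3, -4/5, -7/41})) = ProductSet(Intersection(Interval.open(-8/35, 2*E), Rationals), {-3, -4/5})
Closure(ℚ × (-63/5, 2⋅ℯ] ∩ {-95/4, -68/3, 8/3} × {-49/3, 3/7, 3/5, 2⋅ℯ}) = {-95/4, -68/3, 8/3} × {3/7, 3/5, 2⋅ℯ}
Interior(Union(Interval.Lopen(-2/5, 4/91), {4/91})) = Interval.open(-2/5, 4/91)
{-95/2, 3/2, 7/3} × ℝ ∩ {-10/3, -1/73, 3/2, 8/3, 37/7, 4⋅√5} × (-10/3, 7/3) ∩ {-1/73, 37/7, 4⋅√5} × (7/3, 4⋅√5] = ∅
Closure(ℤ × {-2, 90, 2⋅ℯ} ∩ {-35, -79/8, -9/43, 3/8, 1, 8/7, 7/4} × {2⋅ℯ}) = {-35, 1} × {2⋅ℯ}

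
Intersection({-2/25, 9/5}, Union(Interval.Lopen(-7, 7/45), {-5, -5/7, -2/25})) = {-2/25}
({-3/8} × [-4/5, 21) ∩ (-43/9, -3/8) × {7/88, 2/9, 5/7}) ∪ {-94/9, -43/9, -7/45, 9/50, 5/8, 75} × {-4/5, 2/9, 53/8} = {-94/9, -43/9, -7/45, 9/50, 5/8, 75} × {-4/5, 2/9, 53/8}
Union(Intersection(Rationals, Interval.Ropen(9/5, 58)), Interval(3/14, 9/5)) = Union(Intersection(Interval.Ropen(9/5, 58), Rationals), Interval(3/14, 9/5))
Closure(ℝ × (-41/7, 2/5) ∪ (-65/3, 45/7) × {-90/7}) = (ℝ × [-41/7, 2/5]) ∪ ([-65/3, 45/7] × {-90/7})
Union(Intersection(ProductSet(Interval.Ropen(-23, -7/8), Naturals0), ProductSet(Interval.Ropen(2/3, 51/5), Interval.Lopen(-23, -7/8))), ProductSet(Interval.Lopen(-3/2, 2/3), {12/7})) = ProductSet(Interval.Lopen(-3/2, 2/3), {12/7})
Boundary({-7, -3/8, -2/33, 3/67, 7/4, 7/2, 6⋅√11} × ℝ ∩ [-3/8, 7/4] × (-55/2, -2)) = {-3/8, -2/33, 3/67, 7/4} × [-55/2, -2]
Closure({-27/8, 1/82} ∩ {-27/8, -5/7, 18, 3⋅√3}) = {-27/8}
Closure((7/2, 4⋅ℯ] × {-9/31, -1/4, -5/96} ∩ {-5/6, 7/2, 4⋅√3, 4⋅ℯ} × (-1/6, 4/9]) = {4⋅√3, 4⋅ℯ} × {-5/96}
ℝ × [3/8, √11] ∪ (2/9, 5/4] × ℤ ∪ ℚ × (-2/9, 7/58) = ((2/9, 5/4] × ℤ) ∪ (ℚ × (-2/9, 7/58)) ∪ (ℝ × [3/8, √11])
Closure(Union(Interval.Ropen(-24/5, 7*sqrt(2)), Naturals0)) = Union(Complement(Naturals0, Interval.open(-24/5, 7*sqrt(2))), Interval(-24/5, 7*sqrt(2)), Naturals0)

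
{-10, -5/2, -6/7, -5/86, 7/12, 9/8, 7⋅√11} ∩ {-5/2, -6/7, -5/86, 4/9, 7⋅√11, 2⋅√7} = {-5/2, -6/7, -5/86, 7⋅√11}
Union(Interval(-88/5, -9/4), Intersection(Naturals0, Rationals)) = Union(Interval(-88/5, -9/4), Naturals0)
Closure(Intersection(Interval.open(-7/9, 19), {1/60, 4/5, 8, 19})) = {1/60, 4/5, 8}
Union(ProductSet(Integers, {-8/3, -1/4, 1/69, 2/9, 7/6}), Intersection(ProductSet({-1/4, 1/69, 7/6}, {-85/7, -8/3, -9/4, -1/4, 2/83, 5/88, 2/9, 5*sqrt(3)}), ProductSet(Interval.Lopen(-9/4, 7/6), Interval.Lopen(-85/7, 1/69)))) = Union(ProductSet({-1/4, 1/69, 7/6}, {-8/3, -9/4, -1/4}), ProductSet(Integers, {-8/3, -1/4, 1/69, 2/9, 7/6}))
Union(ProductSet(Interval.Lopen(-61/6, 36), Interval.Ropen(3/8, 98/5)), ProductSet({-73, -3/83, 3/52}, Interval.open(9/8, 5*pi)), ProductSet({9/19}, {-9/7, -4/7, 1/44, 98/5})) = Union(ProductSet({9/19}, {-9/7, -4/7, 1/44, 98/5}), ProductSet({-73, -3/83, 3/52}, Interval.open(9/8, 5*pi)), ProductSet(Interval.Lopen(-61/6, 36), Interval.Ropen(3/8, 98/5)))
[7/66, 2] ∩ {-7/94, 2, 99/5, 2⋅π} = {2}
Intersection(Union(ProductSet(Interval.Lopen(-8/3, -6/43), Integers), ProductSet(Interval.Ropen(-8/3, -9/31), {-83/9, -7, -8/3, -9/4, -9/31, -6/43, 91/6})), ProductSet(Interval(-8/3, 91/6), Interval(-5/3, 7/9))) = Union(ProductSet(Interval.Ropen(-8/3, -9/31), {-9/31, -6/43}), ProductSet(Interval.Lopen(-8/3, -6/43), Range(-1, 1, 1)))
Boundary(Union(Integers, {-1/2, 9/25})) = Union({-1/2, 9/25}, Integers)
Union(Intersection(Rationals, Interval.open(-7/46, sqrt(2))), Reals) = Union(Intersection(Interval.open(-7/46, sqrt(2)), Rationals), Reals)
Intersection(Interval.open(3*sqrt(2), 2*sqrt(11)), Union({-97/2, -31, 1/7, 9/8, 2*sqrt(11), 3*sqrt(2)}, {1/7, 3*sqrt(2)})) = EmptySet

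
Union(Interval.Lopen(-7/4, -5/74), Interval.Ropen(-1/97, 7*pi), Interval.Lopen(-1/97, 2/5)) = Union(Interval.Lopen(-7/4, -5/74), Interval.Ropen(-1/97, 7*pi))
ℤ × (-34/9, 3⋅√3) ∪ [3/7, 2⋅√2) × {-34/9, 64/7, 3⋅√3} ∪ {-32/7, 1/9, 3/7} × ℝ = ({-32/7, 1/9, 3/7} × ℝ) ∪ (ℤ × (-34/9, 3⋅√3)) ∪ ([3/7, 2⋅√2) × {-34/9, 64/7, 3⋅√3})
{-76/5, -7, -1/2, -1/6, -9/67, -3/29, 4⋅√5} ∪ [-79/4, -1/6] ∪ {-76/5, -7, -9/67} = [-79/4, -1/6] ∪ {-9/67, -3/29, 4⋅√5}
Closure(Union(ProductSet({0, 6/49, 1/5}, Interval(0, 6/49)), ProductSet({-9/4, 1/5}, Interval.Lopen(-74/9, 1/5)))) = Union(ProductSet({-9/4, 1/5}, Interval(-74/9, 1/5)), ProductSet({0, 6/49, 1/5}, Interval(0, 6/49)))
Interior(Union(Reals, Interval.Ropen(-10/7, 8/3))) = Interval(-oo, oo)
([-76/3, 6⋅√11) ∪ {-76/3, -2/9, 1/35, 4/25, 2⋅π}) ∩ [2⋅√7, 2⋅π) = [2⋅√7, 2⋅π)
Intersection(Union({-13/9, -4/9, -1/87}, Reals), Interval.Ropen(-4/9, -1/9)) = Interval.Ropen(-4/9, -1/9)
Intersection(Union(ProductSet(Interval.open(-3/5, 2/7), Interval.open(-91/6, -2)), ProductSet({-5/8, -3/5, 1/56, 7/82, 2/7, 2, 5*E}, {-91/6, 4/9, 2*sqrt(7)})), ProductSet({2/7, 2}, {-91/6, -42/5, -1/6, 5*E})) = ProductSet({2/7, 2}, {-91/6})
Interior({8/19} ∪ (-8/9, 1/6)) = (-8/9, 1/6)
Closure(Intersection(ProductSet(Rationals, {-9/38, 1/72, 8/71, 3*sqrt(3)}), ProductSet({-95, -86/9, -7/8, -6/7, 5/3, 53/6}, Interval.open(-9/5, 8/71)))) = ProductSet({-95, -86/9, -7/8, -6/7, 5/3, 53/6}, {-9/38, 1/72})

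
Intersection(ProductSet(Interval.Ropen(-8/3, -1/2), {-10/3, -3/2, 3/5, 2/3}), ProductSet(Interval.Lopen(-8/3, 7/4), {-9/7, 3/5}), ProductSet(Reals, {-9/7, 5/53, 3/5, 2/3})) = ProductSet(Interval.open(-8/3, -1/2), {3/5})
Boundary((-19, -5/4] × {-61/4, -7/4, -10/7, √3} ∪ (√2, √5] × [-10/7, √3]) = ([-19, -5/4] × {-61/4, -7/4, -10/7, √3}) ∪ ({√2, √5} × [-10/7, √3]) ∪ ([√2, √5] × {-10/7, √3})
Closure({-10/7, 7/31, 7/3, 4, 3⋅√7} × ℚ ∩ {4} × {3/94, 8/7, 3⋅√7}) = {4} × {3/94, 8/7}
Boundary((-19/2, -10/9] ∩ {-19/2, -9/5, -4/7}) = {-9/5}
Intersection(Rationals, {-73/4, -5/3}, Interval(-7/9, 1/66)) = EmptySet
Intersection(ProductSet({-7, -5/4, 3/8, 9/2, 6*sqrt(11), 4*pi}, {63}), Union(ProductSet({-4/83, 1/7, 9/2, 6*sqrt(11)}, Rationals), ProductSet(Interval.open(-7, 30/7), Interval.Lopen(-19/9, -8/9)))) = ProductSet({9/2, 6*sqrt(11)}, {63})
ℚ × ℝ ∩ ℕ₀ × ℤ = ℕ₀ × ℤ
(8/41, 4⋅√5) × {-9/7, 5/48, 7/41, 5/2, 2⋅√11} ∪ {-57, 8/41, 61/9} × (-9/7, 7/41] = ({-57, 8/41, 61/9} × (-9/7, 7/41]) ∪ ((8/41, 4⋅√5) × {-9/7, 5/48, 7/41, 5/2, 2⋅√11})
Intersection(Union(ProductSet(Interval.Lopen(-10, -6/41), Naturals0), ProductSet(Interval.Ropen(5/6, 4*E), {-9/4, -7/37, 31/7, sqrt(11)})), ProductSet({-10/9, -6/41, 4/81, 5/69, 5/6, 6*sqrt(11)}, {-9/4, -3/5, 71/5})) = ProductSet({5/6}, {-9/4})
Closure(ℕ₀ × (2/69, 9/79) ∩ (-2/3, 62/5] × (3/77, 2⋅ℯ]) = {0, 1, …, 12} × [3/77, 9/79]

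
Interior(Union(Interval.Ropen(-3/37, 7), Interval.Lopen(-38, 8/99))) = Interval.open(-38, 7)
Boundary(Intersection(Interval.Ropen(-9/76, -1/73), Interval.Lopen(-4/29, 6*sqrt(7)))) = {-9/76, -1/73}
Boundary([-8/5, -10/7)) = {-8/5, -10/7}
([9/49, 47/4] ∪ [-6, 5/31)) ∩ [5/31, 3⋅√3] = [9/49, 3⋅√3]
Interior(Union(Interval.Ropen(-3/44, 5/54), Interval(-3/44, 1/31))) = Interval.open(-3/44, 5/54)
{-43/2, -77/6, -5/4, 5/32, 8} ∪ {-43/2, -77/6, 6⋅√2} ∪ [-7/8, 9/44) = {-43/2, -77/6, -5/4, 8, 6⋅√2} ∪ [-7/8, 9/44)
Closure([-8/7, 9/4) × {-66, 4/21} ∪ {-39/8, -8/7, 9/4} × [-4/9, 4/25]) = ([-8/7, 9/4] × {-66, 4/21}) ∪ ({-39/8, -8/7, 9/4} × [-4/9, 4/25])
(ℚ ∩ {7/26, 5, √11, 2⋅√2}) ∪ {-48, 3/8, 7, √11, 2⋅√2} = {-48, 7/26, 3/8, 5, 7, √11, 2⋅√2}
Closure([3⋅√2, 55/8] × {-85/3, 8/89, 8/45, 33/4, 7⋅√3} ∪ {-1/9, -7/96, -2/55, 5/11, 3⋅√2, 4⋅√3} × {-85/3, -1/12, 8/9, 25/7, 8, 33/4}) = ([3⋅√2, 55/8] × {-85/3, 8/89, 8/45, 33/4, 7⋅√3}) ∪ ({-1/9, -7/96, -2/55, 5/11, 3⋅√2, 4⋅√3} × {-85/3, -1/12, 8/9, 25/7, 8, 33/4})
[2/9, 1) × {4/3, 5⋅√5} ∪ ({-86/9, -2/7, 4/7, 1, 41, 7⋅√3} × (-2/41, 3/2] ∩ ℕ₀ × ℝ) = ({1, 41} × (-2/41, 3/2]) ∪ ([2/9, 1) × {4/3, 5⋅√5})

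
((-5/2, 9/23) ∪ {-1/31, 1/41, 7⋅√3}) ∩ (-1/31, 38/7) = (-1/31, 9/23)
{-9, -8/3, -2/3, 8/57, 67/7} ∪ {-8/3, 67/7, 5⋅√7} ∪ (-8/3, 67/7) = {-9, 5⋅√7} ∪ [-8/3, 67/7]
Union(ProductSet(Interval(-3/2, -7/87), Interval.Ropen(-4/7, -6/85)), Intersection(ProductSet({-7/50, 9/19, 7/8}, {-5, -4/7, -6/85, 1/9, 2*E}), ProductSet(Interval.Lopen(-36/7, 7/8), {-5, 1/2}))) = Union(ProductSet({-7/50, 9/19, 7/8}, {-5}), ProductSet(Interval(-3/2, -7/87), Interval.Ropen(-4/7, -6/85)))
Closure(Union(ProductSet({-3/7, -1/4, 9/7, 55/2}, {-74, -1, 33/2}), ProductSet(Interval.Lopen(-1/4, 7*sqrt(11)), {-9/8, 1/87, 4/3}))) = Union(ProductSet({-3/7, -1/4, 9/7, 55/2}, {-74, -1, 33/2}), ProductSet(Interval(-1/4, 7*sqrt(11)), {-9/8, 1/87, 4/3}))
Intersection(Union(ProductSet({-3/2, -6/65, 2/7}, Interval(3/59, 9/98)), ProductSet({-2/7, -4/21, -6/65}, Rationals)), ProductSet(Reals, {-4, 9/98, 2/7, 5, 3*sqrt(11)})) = Union(ProductSet({-3/2, -6/65, 2/7}, {9/98}), ProductSet({-2/7, -4/21, -6/65}, {-4, 9/98, 2/7, 5}))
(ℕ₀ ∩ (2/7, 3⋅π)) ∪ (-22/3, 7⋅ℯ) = (-22/3, 7⋅ℯ) ∪ {1, 2, …, 9}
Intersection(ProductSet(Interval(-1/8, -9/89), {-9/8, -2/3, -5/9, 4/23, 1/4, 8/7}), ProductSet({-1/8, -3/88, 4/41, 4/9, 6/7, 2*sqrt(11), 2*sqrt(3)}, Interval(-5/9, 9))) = ProductSet({-1/8}, {-5/9, 4/23, 1/4, 8/7})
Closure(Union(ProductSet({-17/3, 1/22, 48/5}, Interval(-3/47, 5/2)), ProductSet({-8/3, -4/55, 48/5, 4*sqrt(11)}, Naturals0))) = Union(ProductSet({-17/3, 1/22, 48/5}, Interval(-3/47, 5/2)), ProductSet({-8/3, -4/55, 48/5, 4*sqrt(11)}, Naturals0))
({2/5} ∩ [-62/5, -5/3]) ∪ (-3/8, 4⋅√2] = (-3/8, 4⋅√2]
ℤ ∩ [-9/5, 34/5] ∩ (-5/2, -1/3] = {-1}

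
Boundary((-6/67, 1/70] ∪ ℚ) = (-∞, -6/67] ∪ [1/70, ∞)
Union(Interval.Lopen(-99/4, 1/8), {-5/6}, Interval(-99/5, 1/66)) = Interval.Lopen(-99/4, 1/8)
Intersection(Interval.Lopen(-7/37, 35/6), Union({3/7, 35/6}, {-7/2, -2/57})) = {-2/57, 3/7, 35/6}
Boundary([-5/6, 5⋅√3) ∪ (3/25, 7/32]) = {-5/6, 5⋅√3}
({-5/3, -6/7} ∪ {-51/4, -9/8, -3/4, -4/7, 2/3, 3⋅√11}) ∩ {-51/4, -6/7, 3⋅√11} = {-51/4, -6/7, 3⋅√11}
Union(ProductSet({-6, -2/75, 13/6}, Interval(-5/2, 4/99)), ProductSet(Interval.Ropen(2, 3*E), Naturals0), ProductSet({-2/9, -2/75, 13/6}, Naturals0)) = Union(ProductSet({-6, -2/75, 13/6}, Interval(-5/2, 4/99)), ProductSet(Union({-2/9, -2/75}, Interval.Ropen(2, 3*E)), Naturals0))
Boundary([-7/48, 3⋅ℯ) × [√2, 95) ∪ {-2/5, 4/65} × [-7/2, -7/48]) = ({-2/5, 4/65} × [-7/2, -7/48]) ∪ ({-7/48, 3⋅ℯ} × [√2, 95]) ∪ ([-7/48, 3⋅ℯ] × {95, √2})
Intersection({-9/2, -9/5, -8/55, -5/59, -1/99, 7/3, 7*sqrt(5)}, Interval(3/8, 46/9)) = {7/3}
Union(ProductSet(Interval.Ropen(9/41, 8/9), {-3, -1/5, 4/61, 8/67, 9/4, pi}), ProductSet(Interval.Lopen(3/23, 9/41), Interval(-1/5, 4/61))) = Union(ProductSet(Interval.Lopen(3/23, 9/41), Interval(-1/5, 4/61)), ProductSet(Interval.Ropen(9/41, 8/9), {-3, -1/5, 4/61, 8/67, 9/4, pi}))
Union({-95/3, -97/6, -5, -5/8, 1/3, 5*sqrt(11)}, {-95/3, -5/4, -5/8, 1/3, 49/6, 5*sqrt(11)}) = {-95/3, -97/6, -5, -5/4, -5/8, 1/3, 49/6, 5*sqrt(11)}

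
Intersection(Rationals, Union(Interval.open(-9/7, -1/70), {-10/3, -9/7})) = Union({-10/3}, Intersection(Interval.Ropen(-9/7, -1/70), Rationals))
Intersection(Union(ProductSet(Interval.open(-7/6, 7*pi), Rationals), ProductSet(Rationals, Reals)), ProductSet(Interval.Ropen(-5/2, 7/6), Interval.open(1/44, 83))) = Union(ProductSet(Intersection(Interval.Ropen(-5/2, 7/6), Rationals), Interval.open(1/44, 83)), ProductSet(Interval.open(-7/6, 7/6), Intersection(Interval.open(1/44, 83), Rationals)))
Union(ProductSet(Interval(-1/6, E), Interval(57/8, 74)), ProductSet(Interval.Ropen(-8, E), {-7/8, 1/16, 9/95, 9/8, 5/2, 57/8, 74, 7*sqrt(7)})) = Union(ProductSet(Interval.Ropen(-8, E), {-7/8, 1/16, 9/95, 9/8, 5/2, 57/8, 74, 7*sqrt(7)}), ProductSet(Interval(-1/6, E), Interval(57/8, 74)))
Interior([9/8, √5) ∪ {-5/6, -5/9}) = (9/8, √5)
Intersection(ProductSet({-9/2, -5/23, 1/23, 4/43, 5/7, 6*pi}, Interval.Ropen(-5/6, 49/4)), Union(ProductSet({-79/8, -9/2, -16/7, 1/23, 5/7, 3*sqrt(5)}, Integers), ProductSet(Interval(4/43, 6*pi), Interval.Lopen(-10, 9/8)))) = Union(ProductSet({-9/2, 1/23, 5/7}, Range(0, 13, 1)), ProductSet({4/43, 5/7, 6*pi}, Interval(-5/6, 9/8)))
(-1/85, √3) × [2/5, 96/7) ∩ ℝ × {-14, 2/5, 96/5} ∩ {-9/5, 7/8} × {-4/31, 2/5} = {7/8} × {2/5}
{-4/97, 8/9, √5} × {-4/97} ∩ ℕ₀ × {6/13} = ∅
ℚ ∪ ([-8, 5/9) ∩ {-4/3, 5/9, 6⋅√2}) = ℚ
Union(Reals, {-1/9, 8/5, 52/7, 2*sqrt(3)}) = Reals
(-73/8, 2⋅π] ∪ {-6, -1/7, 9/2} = (-73/8, 2⋅π]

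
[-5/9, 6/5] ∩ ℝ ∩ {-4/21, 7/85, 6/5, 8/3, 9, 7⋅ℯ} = {-4/21, 7/85, 6/5}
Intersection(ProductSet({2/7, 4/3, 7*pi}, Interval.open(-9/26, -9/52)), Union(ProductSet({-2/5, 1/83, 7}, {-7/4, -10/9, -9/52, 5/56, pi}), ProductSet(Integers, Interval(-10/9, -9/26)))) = EmptySet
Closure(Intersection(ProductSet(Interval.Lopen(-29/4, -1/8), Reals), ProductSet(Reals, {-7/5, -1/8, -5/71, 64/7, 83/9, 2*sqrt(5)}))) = ProductSet(Interval(-29/4, -1/8), {-7/5, -1/8, -5/71, 64/7, 83/9, 2*sqrt(5)})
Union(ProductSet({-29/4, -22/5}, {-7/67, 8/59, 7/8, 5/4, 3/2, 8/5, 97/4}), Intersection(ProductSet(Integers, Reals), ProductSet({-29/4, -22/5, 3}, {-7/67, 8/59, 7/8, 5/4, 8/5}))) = Union(ProductSet({3}, {-7/67, 8/59, 7/8, 5/4, 8/5}), ProductSet({-29/4, -22/5}, {-7/67, 8/59, 7/8, 5/4, 3/2, 8/5, 97/4}))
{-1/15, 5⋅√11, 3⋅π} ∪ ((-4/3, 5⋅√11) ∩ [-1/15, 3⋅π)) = [-1/15, 3⋅π] ∪ {5⋅√11}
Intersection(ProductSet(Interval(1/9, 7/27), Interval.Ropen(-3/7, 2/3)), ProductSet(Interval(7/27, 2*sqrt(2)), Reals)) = ProductSet({7/27}, Interval.Ropen(-3/7, 2/3))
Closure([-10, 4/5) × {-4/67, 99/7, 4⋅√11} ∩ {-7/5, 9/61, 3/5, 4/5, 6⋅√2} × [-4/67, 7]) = {-7/5, 9/61, 3/5} × {-4/67}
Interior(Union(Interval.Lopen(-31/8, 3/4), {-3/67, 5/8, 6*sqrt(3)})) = Interval.open(-31/8, 3/4)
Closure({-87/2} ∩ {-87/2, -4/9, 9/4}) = {-87/2}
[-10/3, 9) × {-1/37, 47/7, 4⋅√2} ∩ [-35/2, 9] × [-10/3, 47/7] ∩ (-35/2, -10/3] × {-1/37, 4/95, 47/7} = {-10/3} × {-1/37, 47/7}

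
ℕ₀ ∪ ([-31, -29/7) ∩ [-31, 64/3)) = [-31, -29/7) ∪ ℕ₀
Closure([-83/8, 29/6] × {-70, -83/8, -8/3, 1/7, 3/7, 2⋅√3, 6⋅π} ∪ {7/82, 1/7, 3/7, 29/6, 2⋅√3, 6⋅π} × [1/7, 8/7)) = ({7/82, 1/7, 3/7, 29/6, 2⋅√3, 6⋅π} × [1/7, 8/7]) ∪ ([-83/8, 29/6] × {-70, -83/8, -8/3, 1/7, 3/7, 2⋅√3, 6⋅π})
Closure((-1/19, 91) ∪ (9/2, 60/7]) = [-1/19, 91]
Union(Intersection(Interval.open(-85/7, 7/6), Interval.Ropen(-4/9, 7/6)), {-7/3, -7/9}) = Union({-7/3, -7/9}, Interval.Ropen(-4/9, 7/6))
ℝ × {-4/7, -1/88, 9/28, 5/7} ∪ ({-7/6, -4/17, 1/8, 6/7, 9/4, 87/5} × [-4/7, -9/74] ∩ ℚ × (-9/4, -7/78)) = (ℝ × {-4/7, -1/88, 9/28, 5/7}) ∪ ({-7/6, -4/17, 1/8, 6/7, 9/4, 87/5} × [-4/7, -9/74])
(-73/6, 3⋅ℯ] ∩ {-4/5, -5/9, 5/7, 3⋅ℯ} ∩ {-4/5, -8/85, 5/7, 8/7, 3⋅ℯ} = {-4/5, 5/7, 3⋅ℯ}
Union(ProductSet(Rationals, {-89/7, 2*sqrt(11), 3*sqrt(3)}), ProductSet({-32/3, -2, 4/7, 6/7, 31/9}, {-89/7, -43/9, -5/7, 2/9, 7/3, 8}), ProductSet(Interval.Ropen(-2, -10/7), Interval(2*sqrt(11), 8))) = Union(ProductSet({-32/3, -2, 4/7, 6/7, 31/9}, {-89/7, -43/9, -5/7, 2/9, 7/3, 8}), ProductSet(Interval.Ropen(-2, -10/7), Interval(2*sqrt(11), 8)), ProductSet(Rationals, {-89/7, 2*sqrt(11), 3*sqrt(3)}))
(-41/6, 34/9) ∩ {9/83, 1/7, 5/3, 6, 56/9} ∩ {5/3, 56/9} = {5/3}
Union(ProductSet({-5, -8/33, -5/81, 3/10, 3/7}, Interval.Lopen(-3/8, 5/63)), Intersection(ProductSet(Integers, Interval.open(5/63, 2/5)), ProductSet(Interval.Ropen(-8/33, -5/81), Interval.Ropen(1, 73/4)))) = ProductSet({-5, -8/33, -5/81, 3/10, 3/7}, Interval.Lopen(-3/8, 5/63))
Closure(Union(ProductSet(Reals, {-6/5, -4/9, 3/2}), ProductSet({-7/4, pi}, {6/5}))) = Union(ProductSet({-7/4, pi}, {6/5}), ProductSet(Reals, {-6/5, -4/9, 3/2}))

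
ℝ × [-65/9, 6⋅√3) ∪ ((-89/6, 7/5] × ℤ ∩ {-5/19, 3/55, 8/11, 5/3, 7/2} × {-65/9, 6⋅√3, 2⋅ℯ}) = ℝ × [-65/9, 6⋅√3)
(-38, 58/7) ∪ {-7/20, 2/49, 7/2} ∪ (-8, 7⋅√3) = (-38, 7⋅√3)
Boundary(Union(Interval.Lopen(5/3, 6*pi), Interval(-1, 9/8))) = {-1, 9/8, 5/3, 6*pi}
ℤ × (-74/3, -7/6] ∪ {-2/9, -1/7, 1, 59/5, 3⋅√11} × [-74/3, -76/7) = (ℤ × (-74/3, -7/6]) ∪ ({-2/9, -1/7, 1, 59/5, 3⋅√11} × [-74/3, -76/7))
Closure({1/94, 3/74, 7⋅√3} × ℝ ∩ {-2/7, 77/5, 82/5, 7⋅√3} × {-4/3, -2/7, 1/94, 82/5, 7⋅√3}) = {7⋅√3} × {-4/3, -2/7, 1/94, 82/5, 7⋅√3}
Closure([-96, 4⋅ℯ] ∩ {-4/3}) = {-4/3}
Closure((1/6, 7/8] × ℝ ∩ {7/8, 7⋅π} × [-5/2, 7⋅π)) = {7/8} × [-5/2, 7⋅π]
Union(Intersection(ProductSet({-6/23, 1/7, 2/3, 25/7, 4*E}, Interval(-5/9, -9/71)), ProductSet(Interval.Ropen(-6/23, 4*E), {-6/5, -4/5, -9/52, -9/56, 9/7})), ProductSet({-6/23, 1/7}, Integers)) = Union(ProductSet({-6/23, 1/7}, Integers), ProductSet({-6/23, 1/7, 2/3, 25/7}, {-9/52, -9/56}))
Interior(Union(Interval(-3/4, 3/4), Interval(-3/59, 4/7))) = Interval.open(-3/4, 3/4)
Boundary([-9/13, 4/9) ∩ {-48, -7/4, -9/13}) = {-9/13}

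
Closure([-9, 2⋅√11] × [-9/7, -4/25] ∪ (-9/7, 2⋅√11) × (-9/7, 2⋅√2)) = ([-9, 2⋅√11] × [-9/7, -4/25]) ∪ ({2⋅√11} × [-9/7, 2⋅√2]) ∪ ([-9/7, 2⋅√11] × {-9/7, 2⋅√2}) ∪ ((-9/7, 2⋅√11) × (-9/7, 2⋅√2)) ∪ ({-9/7, 2⋅√11} × ({-9/7} ∪ [-4/25, 2⋅√2]))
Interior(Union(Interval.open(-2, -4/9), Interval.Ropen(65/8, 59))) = Union(Interval.open(-2, -4/9), Interval.open(65/8, 59))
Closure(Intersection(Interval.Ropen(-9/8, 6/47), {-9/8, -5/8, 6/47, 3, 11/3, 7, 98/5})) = {-9/8, -5/8}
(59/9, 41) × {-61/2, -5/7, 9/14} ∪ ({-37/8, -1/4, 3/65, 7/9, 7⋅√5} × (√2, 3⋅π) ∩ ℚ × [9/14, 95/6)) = ((59/9, 41) × {-61/2, -5/7, 9/14}) ∪ ({-37/8, -1/4, 3/65, 7/9} × (√2, 3⋅π))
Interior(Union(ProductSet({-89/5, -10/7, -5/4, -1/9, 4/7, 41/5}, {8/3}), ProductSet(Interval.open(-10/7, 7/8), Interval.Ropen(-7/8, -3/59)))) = ProductSet(Interval.open(-10/7, 7/8), Interval.open(-7/8, -3/59))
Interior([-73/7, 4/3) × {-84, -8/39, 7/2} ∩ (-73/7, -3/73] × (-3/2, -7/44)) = ∅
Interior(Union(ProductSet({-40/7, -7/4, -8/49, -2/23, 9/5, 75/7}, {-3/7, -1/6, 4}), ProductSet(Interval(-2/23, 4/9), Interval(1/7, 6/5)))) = ProductSet(Interval.open(-2/23, 4/9), Interval.open(1/7, 6/5))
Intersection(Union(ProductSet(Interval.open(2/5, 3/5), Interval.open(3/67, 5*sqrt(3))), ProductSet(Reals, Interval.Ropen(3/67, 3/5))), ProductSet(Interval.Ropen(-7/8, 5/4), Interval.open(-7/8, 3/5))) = ProductSet(Interval.Ropen(-7/8, 5/4), Interval.Ropen(3/67, 3/5))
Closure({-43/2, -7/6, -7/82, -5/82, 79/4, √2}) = {-43/2, -7/6, -7/82, -5/82, 79/4, √2}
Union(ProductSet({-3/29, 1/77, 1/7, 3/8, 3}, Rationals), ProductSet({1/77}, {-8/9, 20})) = ProductSet({-3/29, 1/77, 1/7, 3/8, 3}, Rationals)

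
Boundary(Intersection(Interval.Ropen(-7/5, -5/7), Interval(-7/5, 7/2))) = {-7/5, -5/7}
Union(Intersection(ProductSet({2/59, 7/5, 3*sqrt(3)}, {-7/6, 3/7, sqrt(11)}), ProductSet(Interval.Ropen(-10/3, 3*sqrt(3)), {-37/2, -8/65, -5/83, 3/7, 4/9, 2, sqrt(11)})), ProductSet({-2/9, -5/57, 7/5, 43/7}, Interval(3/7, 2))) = Union(ProductSet({2/59, 7/5}, {3/7, sqrt(11)}), ProductSet({-2/9, -5/57, 7/5, 43/7}, Interval(3/7, 2)))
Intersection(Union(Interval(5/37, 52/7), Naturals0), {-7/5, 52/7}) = {52/7}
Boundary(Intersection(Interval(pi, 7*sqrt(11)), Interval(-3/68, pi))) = {pi}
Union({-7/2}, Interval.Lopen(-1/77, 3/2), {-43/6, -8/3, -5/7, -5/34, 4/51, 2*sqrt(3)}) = Union({-43/6, -7/2, -8/3, -5/7, -5/34, 2*sqrt(3)}, Interval.Lopen(-1/77, 3/2))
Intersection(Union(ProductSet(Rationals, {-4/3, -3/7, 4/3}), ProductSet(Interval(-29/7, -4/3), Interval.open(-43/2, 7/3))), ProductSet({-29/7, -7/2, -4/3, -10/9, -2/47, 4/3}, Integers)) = ProductSet({-29/7, -7/2, -4/3}, Range(-21, 3, 1))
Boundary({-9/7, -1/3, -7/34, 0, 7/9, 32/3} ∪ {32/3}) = {-9/7, -1/3, -7/34, 0, 7/9, 32/3}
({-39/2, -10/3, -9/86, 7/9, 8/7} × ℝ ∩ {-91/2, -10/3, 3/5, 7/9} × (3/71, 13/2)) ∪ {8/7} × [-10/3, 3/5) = ({8/7} × [-10/3, 3/5)) ∪ ({-10/3, 7/9} × (3/71, 13/2))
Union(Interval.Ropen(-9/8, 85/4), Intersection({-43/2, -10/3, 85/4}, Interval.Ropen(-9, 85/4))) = Union({-10/3}, Interval.Ropen(-9/8, 85/4))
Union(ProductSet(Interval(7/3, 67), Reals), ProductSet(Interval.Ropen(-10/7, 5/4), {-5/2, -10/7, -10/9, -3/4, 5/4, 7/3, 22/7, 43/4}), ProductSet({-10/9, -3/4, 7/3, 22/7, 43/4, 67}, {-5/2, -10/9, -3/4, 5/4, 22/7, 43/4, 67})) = Union(ProductSet({-10/9, -3/4, 7/3, 22/7, 43/4, 67}, {-5/2, -10/9, -3/4, 5/4, 22/7, 43/4, 67}), ProductSet(Interval.Ropen(-10/7, 5/4), {-5/2, -10/7, -10/9, -3/4, 5/4, 7/3, 22/7, 43/4}), ProductSet(Interval(7/3, 67), Reals))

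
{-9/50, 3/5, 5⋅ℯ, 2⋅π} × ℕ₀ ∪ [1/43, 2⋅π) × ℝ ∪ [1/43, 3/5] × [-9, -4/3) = ([1/43, 2⋅π) × ℝ) ∪ ({-9/50, 3/5, 5⋅ℯ, 2⋅π} × ℕ₀)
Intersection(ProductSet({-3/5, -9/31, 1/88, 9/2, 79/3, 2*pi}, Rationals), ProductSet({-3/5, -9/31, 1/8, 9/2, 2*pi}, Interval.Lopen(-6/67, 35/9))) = ProductSet({-3/5, -9/31, 9/2, 2*pi}, Intersection(Interval.Lopen(-6/67, 35/9), Rationals))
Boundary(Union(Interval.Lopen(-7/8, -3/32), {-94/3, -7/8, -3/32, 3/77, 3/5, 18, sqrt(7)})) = {-94/3, -7/8, -3/32, 3/77, 3/5, 18, sqrt(7)}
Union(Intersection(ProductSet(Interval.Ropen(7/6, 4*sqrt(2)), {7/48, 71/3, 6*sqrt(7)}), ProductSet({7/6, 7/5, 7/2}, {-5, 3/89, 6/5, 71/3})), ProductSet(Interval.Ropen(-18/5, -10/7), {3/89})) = Union(ProductSet({7/6, 7/5, 7/2}, {71/3}), ProductSet(Interval.Ropen(-18/5, -10/7), {3/89}))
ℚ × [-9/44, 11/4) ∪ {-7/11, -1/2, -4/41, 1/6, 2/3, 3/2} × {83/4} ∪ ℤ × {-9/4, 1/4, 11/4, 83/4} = (ℤ × {-9/4, 1/4, 11/4, 83/4}) ∪ (ℚ × [-9/44, 11/4)) ∪ ({-7/11, -1/2, -4/41, 1/6, 2/3, 3/2} × {83/4})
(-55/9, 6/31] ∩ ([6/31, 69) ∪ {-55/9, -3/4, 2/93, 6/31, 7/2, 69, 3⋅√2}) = {-3/4, 2/93, 6/31}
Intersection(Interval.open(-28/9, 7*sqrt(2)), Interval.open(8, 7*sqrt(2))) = Interval.open(8, 7*sqrt(2))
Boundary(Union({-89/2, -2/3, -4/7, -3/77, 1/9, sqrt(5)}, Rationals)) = Reals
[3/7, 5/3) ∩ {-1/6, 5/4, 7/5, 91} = {5/4, 7/5}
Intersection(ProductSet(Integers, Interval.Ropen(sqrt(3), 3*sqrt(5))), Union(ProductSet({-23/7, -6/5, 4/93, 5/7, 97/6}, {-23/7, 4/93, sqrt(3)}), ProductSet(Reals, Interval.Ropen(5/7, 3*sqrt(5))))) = ProductSet(Integers, Interval.Ropen(sqrt(3), 3*sqrt(5)))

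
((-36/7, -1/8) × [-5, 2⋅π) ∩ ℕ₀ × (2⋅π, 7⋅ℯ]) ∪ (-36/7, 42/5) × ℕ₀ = (-36/7, 42/5) × ℕ₀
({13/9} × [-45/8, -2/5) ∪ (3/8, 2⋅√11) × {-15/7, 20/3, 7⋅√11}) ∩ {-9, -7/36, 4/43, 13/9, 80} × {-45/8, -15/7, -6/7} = {13/9} × {-45/8, -15/7, -6/7}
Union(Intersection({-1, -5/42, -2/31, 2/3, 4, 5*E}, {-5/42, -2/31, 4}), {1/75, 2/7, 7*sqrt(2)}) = {-5/42, -2/31, 1/75, 2/7, 4, 7*sqrt(2)}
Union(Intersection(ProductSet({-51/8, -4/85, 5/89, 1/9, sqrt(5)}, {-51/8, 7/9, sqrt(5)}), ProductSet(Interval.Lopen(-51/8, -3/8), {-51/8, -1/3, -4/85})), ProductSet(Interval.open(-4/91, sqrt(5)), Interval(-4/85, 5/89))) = ProductSet(Interval.open(-4/91, sqrt(5)), Interval(-4/85, 5/89))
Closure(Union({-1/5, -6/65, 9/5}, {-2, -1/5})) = {-2, -1/5, -6/65, 9/5}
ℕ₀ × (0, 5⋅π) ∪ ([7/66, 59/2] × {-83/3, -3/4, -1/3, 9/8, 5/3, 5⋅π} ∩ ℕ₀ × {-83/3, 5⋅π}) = (ℕ₀ × (0, 5⋅π)) ∪ ({1, 2, …, 29} × {-83/3, 5⋅π})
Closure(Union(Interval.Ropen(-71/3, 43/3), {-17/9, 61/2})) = Union({61/2}, Interval(-71/3, 43/3))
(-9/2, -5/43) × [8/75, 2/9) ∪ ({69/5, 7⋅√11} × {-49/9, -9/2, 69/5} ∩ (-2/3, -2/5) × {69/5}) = (-9/2, -5/43) × [8/75, 2/9)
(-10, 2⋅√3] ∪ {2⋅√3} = (-10, 2⋅√3]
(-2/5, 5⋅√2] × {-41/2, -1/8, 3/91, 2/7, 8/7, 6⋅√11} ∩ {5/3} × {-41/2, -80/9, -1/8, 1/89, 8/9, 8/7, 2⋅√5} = {5/3} × {-41/2, -1/8, 8/7}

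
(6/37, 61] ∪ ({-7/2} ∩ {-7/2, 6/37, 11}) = {-7/2} ∪ (6/37, 61]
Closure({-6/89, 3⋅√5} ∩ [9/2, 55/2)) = {3⋅√5}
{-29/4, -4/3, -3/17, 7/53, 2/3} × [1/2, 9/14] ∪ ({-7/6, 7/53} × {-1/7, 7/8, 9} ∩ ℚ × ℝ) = ({-7/6, 7/53} × {-1/7, 7/8, 9}) ∪ ({-29/4, -4/3, -3/17, 7/53, 2/3} × [1/2, 9/14])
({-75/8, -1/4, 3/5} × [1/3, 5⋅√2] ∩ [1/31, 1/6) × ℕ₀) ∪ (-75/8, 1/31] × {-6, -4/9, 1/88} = (-75/8, 1/31] × {-6, -4/9, 1/88}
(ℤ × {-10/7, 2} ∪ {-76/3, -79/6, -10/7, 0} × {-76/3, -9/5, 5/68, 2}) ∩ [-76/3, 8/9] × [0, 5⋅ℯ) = ({-25, -24, …, 0} × {2}) ∪ ({-76/3, -79/6, -10/7, 0} × {5/68, 2})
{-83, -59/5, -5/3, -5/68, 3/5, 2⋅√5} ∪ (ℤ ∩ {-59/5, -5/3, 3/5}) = {-83, -59/5, -5/3, -5/68, 3/5, 2⋅√5}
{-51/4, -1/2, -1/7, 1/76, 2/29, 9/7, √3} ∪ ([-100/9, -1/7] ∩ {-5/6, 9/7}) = {-51/4, -5/6, -1/2, -1/7, 1/76, 2/29, 9/7, √3}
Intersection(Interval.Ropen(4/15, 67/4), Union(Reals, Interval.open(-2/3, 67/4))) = Interval.Ropen(4/15, 67/4)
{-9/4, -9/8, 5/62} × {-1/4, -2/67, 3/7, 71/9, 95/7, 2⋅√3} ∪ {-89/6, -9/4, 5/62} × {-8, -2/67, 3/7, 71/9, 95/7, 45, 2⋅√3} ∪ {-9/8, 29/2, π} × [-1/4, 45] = ({-9/8, 29/2, π} × [-1/4, 45]) ∪ ({-9/4, -9/8, 5/62} × {-1/4, -2/67, 3/7, 71/9, 95/7, 2⋅√3}) ∪ ({-89/6, -9/4, 5/62} × {-8, -2/67, 3/7, 71/9, 95/7, 45, 2⋅√3})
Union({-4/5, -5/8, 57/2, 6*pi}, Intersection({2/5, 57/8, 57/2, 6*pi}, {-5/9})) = {-4/5, -5/8, 57/2, 6*pi}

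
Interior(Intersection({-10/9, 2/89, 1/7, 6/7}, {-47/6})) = EmptySet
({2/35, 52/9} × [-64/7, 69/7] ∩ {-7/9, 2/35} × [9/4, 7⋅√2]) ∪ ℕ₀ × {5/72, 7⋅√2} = ({2/35} × [9/4, 69/7]) ∪ (ℕ₀ × {5/72, 7⋅√2})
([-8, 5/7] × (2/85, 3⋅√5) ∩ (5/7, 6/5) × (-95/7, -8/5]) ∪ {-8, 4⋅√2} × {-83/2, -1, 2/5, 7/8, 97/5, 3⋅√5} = {-8, 4⋅√2} × {-83/2, -1, 2/5, 7/8, 97/5, 3⋅√5}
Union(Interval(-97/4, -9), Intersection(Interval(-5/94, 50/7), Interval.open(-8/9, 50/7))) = Union(Interval(-97/4, -9), Interval.Ropen(-5/94, 50/7))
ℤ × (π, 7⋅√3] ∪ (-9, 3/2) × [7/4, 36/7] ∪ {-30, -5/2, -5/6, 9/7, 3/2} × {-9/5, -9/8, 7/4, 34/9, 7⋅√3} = (ℤ × (π, 7⋅√3]) ∪ ((-9, 3/2) × [7/4, 36/7]) ∪ ({-30, -5/2, -5/6, 9/7, 3/2} × {-9/5, -9/8, 7/4, 34/9, 7⋅√3})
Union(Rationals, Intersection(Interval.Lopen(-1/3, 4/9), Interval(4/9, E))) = Rationals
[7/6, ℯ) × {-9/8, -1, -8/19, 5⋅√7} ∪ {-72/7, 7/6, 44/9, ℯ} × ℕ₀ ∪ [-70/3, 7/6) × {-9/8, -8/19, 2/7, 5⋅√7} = ({-72/7, 7/6, 44/9, ℯ} × ℕ₀) ∪ ([-70/3, 7/6) × {-9/8, -8/19, 2/7, 5⋅√7}) ∪ ([7/6, ℯ) × {-9/8, -1, -8/19, 5⋅√7})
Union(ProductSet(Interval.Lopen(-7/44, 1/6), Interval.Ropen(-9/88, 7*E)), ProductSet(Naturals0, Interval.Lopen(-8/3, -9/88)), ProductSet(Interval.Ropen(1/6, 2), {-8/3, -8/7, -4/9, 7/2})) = Union(ProductSet(Interval.Lopen(-7/44, 1/6), Interval.Ropen(-9/88, 7*E)), ProductSet(Interval.Ropen(1/6, 2), {-8/3, -8/7, -4/9, 7/2}), ProductSet(Naturals0, Interval.Lopen(-8/3, -9/88)))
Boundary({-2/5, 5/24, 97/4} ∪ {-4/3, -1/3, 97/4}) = {-4/3, -2/5, -1/3, 5/24, 97/4}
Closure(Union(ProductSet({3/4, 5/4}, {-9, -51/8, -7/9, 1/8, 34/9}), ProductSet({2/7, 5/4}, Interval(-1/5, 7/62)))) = Union(ProductSet({2/7, 5/4}, Interval(-1/5, 7/62)), ProductSet({3/4, 5/4}, {-9, -51/8, -7/9, 1/8, 34/9}))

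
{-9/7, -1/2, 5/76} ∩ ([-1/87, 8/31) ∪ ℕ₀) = {5/76}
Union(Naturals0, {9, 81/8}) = Union({81/8}, Naturals0)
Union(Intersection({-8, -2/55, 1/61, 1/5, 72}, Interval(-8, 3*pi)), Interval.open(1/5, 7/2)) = Union({-8, -2/55, 1/61}, Interval.Ropen(1/5, 7/2))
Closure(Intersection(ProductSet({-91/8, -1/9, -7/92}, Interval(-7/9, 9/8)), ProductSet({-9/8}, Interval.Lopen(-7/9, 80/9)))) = EmptySet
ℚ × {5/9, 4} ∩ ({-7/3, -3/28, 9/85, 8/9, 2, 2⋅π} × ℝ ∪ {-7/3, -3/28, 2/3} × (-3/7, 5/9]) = ({-7/3, -3/28, 2/3} × {5/9}) ∪ ({-7/3, -3/28, 9/85, 8/9, 2} × {5/9, 4})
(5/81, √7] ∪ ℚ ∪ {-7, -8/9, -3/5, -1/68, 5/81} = ℚ ∪ [5/81, √7]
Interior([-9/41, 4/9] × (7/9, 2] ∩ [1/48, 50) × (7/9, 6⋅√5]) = (1/48, 4/9) × (7/9, 2)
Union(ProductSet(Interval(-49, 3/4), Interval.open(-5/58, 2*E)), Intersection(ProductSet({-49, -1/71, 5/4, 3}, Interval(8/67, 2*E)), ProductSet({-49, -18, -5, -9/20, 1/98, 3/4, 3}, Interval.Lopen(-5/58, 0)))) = ProductSet(Interval(-49, 3/4), Interval.open(-5/58, 2*E))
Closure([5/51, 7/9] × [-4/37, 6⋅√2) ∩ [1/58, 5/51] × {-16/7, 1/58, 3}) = {5/51} × {1/58, 3}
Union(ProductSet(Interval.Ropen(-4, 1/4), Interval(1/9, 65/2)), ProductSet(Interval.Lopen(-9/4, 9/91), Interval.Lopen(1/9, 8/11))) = ProductSet(Interval.Ropen(-4, 1/4), Interval(1/9, 65/2))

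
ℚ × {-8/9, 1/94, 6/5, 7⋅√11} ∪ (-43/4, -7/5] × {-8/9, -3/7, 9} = ((-43/4, -7/5] × {-8/9, -3/7, 9}) ∪ (ℚ × {-8/9, 1/94, 6/5, 7⋅√11})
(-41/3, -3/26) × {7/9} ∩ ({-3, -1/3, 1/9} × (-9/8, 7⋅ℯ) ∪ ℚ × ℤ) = {-3, -1/3} × {7/9}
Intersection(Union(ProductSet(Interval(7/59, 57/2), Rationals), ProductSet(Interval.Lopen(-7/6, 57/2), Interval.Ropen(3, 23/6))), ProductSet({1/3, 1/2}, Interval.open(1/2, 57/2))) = ProductSet({1/3, 1/2}, Union(Intersection(Interval.open(1/2, 57/2), Rationals), Interval(3, 23/6)))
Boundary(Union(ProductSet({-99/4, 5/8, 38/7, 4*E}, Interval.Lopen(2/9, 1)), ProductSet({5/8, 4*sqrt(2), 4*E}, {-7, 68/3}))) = Union(ProductSet({5/8, 4*sqrt(2), 4*E}, {-7, 68/3}), ProductSet({-99/4, 5/8, 38/7, 4*E}, Interval(2/9, 1)))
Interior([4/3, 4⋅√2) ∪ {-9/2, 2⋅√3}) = (4/3, 4⋅√2)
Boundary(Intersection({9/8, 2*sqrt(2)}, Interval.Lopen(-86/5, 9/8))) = {9/8}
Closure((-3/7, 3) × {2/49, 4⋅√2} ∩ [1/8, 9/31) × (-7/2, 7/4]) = [1/8, 9/31] × {2/49}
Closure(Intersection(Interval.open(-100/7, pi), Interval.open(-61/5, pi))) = Interval(-61/5, pi)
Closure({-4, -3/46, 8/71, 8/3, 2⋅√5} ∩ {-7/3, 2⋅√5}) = {2⋅√5}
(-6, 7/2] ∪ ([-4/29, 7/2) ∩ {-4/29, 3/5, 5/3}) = (-6, 7/2]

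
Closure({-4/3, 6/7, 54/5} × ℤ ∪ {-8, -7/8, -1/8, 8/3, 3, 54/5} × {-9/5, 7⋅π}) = ({-4/3, 6/7, 54/5} × ℤ) ∪ ({-8, -7/8, -1/8, 8/3, 3, 54/5} × {-9/5, 7⋅π})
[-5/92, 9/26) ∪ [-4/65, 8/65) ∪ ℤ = ℤ ∪ [-4/65, 9/26)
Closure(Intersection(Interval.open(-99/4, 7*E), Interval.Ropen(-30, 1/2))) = Interval(-99/4, 1/2)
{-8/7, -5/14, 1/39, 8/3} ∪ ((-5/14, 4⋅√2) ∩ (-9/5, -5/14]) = {-8/7, -5/14, 1/39, 8/3}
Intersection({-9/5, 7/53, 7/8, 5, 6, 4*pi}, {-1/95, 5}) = {5}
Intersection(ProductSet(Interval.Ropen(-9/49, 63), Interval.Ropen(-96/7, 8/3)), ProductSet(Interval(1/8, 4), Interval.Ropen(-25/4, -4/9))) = ProductSet(Interval(1/8, 4), Interval.Ropen(-25/4, -4/9))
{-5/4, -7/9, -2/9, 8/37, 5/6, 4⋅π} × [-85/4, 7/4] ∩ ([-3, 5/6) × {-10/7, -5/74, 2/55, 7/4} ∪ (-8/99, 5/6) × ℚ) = ({8/37} × (ℚ ∩ [-85/4, 7/4])) ∪ ({-5/4, -7/9, -2/9, 8/37} × {-10/7, -5/74, 2/55, 7/4})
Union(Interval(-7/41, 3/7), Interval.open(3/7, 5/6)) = Interval.Ropen(-7/41, 5/6)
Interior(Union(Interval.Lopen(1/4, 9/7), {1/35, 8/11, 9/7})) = Interval.open(1/4, 9/7)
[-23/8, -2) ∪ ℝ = (-∞, ∞)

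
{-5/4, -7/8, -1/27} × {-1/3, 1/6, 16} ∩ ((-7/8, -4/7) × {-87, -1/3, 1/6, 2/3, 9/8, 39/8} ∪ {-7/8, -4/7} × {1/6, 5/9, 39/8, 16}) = {-7/8} × {1/6, 16}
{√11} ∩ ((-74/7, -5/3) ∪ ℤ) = ∅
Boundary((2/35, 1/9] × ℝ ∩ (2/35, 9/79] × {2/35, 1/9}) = [2/35, 1/9] × {2/35, 1/9}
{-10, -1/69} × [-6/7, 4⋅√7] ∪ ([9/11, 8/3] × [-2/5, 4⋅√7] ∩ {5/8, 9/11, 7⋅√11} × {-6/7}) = {-10, -1/69} × [-6/7, 4⋅√7]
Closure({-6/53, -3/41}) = {-6/53, -3/41}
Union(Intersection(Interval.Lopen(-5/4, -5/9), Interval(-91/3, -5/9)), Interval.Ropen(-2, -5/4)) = Union(Interval.Ropen(-2, -5/4), Interval.Lopen(-5/4, -5/9))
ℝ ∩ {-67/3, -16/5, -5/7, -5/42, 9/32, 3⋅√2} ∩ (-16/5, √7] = {-5/7, -5/42, 9/32}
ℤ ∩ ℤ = ℤ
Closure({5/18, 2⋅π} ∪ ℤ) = ℤ ∪ {5/18, 2⋅π}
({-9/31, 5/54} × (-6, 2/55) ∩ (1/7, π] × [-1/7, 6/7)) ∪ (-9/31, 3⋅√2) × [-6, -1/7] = (-9/31, 3⋅√2) × [-6, -1/7]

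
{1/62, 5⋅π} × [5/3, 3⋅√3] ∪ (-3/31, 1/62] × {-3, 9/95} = ((-3/31, 1/62] × {-3, 9/95}) ∪ ({1/62, 5⋅π} × [5/3, 3⋅√3])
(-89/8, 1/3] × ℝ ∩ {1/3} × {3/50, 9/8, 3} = {1/3} × {3/50, 9/8, 3}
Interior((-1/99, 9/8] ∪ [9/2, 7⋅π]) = (-1/99, 9/8) ∪ (9/2, 7⋅π)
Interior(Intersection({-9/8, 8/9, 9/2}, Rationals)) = EmptySet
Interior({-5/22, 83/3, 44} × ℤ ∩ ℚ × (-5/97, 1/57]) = ∅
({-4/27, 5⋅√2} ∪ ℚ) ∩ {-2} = {-2}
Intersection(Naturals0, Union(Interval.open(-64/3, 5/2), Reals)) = Naturals0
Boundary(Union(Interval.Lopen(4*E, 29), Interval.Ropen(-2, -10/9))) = {-2, -10/9, 29, 4*E}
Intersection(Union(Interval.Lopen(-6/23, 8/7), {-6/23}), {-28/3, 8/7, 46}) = {8/7}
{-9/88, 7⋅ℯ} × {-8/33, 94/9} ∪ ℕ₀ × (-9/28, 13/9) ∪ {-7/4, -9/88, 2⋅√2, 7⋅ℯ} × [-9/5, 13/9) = (ℕ₀ × (-9/28, 13/9)) ∪ ({-9/88, 7⋅ℯ} × {-8/33, 94/9}) ∪ ({-7/4, -9/88, 2⋅√2, 7⋅ℯ} × [-9/5, 13/9))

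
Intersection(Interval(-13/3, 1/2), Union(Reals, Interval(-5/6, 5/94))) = Interval(-13/3, 1/2)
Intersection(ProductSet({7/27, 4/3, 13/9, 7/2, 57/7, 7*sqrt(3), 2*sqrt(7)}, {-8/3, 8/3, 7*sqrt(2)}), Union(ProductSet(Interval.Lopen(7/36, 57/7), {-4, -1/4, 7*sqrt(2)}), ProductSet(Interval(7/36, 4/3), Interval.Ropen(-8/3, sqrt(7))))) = Union(ProductSet({7/27, 4/3}, {-8/3}), ProductSet({7/27, 4/3, 13/9, 7/2, 57/7, 2*sqrt(7)}, {7*sqrt(2)}))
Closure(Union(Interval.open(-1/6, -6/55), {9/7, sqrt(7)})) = Union({9/7, sqrt(7)}, Interval(-1/6, -6/55))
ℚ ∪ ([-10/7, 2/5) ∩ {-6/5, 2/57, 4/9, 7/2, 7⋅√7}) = ℚ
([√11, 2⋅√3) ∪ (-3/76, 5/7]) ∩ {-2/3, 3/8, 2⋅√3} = {3/8}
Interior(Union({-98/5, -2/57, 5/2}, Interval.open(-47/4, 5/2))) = Interval.open(-47/4, 5/2)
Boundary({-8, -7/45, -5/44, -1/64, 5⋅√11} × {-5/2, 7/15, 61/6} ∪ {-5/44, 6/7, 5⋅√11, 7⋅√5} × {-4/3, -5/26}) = ({-8, -7/45, -5/44, -1/64, 5⋅√11} × {-5/2, 7/15, 61/6}) ∪ ({-5/44, 6/7, 5⋅√11, 7⋅√5} × {-4/3, -5/26})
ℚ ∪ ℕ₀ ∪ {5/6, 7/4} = ℚ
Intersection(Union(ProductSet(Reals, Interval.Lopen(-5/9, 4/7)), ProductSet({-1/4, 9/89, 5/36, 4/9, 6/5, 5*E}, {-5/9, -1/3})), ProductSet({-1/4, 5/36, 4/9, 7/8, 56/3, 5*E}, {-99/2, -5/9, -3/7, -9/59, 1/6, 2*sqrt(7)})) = Union(ProductSet({-1/4, 5/36, 4/9, 5*E}, {-5/9}), ProductSet({-1/4, 5/36, 4/9, 7/8, 56/3, 5*E}, {-3/7, -9/59, 1/6}))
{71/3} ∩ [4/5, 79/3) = {71/3}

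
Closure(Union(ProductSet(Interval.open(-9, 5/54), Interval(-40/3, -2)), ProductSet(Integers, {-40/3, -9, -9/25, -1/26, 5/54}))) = Union(ProductSet(Integers, {-40/3, -9, -9/25, -1/26, 5/54}), ProductSet(Interval(-9, 5/54), Interval(-40/3, -2)))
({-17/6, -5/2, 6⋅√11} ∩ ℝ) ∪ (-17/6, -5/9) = [-17/6, -5/9) ∪ {6⋅√11}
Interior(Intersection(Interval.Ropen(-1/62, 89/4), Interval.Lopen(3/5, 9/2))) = Interval.open(3/5, 9/2)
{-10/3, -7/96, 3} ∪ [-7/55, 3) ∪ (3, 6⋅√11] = {-10/3} ∪ [-7/55, 6⋅√11]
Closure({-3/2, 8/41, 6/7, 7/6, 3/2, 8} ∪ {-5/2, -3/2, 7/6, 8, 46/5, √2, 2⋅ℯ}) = {-5/2, -3/2, 8/41, 6/7, 7/6, 3/2, 8, 46/5, √2, 2⋅ℯ}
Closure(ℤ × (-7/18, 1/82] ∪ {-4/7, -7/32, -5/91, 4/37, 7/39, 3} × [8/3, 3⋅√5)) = (ℤ × [-7/18, 1/82]) ∪ ({-4/7, -7/32, -5/91, 4/37, 7/39, 3} × [8/3, 3⋅√5])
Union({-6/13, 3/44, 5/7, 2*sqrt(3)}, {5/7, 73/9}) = {-6/13, 3/44, 5/7, 73/9, 2*sqrt(3)}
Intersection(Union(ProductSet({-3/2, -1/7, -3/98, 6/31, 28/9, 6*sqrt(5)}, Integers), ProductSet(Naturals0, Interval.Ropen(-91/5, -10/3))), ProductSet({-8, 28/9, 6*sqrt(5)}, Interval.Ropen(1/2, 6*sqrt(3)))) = ProductSet({28/9, 6*sqrt(5)}, Range(1, 11, 1))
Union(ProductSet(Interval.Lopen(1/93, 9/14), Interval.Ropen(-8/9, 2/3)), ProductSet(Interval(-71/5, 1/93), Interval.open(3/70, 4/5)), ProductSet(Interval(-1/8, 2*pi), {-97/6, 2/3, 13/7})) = Union(ProductSet(Interval(-71/5, 1/93), Interval.open(3/70, 4/5)), ProductSet(Interval(-1/8, 2*pi), {-97/6, 2/3, 13/7}), ProductSet(Interval.Lopen(1/93, 9/14), Interval.Ropen(-8/9, 2/3)))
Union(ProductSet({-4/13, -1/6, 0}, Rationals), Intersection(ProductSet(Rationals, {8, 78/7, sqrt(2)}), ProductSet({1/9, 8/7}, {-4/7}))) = ProductSet({-4/13, -1/6, 0}, Rationals)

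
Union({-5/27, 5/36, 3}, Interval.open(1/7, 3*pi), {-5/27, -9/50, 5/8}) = Union({-5/27, -9/50, 5/36}, Interval.open(1/7, 3*pi))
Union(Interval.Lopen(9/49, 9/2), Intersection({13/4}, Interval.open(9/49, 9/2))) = Interval.Lopen(9/49, 9/2)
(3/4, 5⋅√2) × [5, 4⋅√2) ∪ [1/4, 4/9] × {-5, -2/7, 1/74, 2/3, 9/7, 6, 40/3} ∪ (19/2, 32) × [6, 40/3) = ((19/2, 32) × [6, 40/3)) ∪ ([1/4, 4/9] × {-5, -2/7, 1/74, 2/3, 9/7, 6, 40/3}) ∪ ((3/4, 5⋅√2) × [5, 4⋅√2))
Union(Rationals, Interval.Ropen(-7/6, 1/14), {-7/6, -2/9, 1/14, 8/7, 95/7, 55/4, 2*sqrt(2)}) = Union({2*sqrt(2)}, Interval(-7/6, 1/14), Rationals)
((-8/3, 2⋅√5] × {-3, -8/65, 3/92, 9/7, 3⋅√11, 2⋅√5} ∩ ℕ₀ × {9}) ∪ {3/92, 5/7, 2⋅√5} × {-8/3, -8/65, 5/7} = {3/92, 5/7, 2⋅√5} × {-8/3, -8/65, 5/7}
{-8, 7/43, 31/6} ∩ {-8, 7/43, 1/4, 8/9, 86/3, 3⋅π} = {-8, 7/43}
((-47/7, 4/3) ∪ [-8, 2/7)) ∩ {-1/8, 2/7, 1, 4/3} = {-1/8, 2/7, 1}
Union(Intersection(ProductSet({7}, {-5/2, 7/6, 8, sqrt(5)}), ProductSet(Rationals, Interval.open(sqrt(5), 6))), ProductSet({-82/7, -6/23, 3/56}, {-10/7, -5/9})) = ProductSet({-82/7, -6/23, 3/56}, {-10/7, -5/9})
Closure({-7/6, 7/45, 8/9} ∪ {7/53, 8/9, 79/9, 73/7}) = {-7/6, 7/53, 7/45, 8/9, 79/9, 73/7}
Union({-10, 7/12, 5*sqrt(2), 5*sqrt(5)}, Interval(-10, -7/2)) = Union({7/12, 5*sqrt(2), 5*sqrt(5)}, Interval(-10, -7/2))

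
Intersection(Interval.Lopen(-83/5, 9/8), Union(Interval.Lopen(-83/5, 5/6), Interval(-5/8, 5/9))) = Interval.Lopen(-83/5, 5/6)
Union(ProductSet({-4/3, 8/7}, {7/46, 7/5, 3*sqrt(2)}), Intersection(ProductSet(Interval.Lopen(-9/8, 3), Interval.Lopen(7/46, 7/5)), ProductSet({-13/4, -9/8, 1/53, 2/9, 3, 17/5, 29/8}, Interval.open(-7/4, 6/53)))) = ProductSet({-4/3, 8/7}, {7/46, 7/5, 3*sqrt(2)})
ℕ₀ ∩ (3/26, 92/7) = {1, 2, …, 13}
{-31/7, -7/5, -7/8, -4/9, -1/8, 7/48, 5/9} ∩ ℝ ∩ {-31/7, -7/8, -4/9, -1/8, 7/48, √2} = {-31/7, -7/8, -4/9, -1/8, 7/48}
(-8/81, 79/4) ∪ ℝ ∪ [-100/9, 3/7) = (-∞, ∞)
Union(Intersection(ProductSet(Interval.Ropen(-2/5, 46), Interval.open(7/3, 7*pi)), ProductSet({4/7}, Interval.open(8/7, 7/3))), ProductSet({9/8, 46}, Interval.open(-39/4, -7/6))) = ProductSet({9/8, 46}, Interval.open(-39/4, -7/6))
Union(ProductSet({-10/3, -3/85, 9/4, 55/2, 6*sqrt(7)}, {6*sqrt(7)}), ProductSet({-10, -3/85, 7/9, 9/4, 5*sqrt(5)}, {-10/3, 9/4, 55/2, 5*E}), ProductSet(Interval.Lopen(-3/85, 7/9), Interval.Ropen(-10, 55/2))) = Union(ProductSet({-10, -3/85, 7/9, 9/4, 5*sqrt(5)}, {-10/3, 9/4, 55/2, 5*E}), ProductSet({-10/3, -3/85, 9/4, 55/2, 6*sqrt(7)}, {6*sqrt(7)}), ProductSet(Interval.Lopen(-3/85, 7/9), Interval.Ropen(-10, 55/2)))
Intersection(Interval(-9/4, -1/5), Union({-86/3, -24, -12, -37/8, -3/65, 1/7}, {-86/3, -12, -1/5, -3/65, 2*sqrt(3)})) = {-1/5}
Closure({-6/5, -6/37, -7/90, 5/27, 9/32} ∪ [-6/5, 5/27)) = [-6/5, 5/27] ∪ {9/32}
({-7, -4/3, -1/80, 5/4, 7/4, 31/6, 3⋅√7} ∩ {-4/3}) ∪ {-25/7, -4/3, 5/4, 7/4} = {-25/7, -4/3, 5/4, 7/4}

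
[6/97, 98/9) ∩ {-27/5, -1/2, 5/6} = {5/6}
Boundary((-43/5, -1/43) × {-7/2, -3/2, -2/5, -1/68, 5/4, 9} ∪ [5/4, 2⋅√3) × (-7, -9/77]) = ({5/4, 2⋅√3} × [-7, -9/77]) ∪ ([-43/5, -1/43] × {-7/2, -3/2, -2/5, -1/68, 5/4, 9}) ∪ ([5/4, 2⋅√3] × {-7, -9/77})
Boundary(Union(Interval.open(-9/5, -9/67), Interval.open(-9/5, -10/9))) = {-9/5, -9/67}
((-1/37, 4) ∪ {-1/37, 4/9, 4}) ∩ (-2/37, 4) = [-1/37, 4)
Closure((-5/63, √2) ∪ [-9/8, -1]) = [-9/8, -1] ∪ [-5/63, √2]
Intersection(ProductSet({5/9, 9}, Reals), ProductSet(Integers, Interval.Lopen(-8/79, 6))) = ProductSet({9}, Interval.Lopen(-8/79, 6))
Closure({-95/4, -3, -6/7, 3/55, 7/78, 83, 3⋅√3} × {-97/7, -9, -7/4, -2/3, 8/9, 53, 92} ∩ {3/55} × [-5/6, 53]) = {3/55} × {-2/3, 8/9, 53}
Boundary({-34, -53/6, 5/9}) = {-34, -53/6, 5/9}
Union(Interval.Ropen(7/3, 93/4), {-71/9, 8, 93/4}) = Union({-71/9}, Interval(7/3, 93/4))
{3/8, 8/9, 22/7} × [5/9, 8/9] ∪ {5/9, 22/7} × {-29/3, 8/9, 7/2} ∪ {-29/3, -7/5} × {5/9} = ({-29/3, -7/5} × {5/9}) ∪ ({5/9, 22/7} × {-29/3, 8/9, 7/2}) ∪ ({3/8, 8/9, 22/7} × [5/9, 8/9])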